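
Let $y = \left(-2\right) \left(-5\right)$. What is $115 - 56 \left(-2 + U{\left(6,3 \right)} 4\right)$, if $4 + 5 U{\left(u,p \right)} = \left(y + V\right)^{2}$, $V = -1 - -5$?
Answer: $- \frac{41873}{5} \approx -8374.6$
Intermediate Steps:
$V = 4$ ($V = -1 + 5 = 4$)
$y = 10$
$U{\left(u,p \right)} = \frac{192}{5}$ ($U{\left(u,p \right)} = - \frac{4}{5} + \frac{\left(10 + 4\right)^{2}}{5} = - \frac{4}{5} + \frac{14^{2}}{5} = - \frac{4}{5} + \frac{1}{5} \cdot 196 = - \frac{4}{5} + \frac{196}{5} = \frac{192}{5}$)
$115 - 56 \left(-2 + U{\left(6,3 \right)} 4\right) = 115 - 56 \left(-2 + \frac{192}{5} \cdot 4\right) = 115 - 56 \left(-2 + \frac{768}{5}\right) = 115 - \frac{42448}{5} = - \frac{41873}{5}$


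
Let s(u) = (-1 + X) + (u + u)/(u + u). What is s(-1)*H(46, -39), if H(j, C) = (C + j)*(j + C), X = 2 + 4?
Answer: 294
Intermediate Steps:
X = 6
H(j, C) = (C + j)² (H(j, C) = (C + j)*(C + j) = (C + j)²)
s(u) = 6 (s(u) = (-1 + 6) + (u + u)/(u + u) = 5 + (2*u)/((2*u)) = 5 + (2*u)*(1/(2*u)) = 5 + 1 = 6)
s(-1)*H(46, -39) = 6*(-39 + 46)² = 6*7² = 6*49 = 294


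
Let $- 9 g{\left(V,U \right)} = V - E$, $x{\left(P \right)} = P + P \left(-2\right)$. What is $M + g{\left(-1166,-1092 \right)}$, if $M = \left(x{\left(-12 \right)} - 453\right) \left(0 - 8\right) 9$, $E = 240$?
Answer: $\frac{287174}{9} \approx 31908.0$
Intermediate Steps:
$x{\left(P \right)} = - P$ ($x{\left(P \right)} = P - 2 P = - P$)
$g{\left(V,U \right)} = \frac{80}{3} - \frac{V}{9}$ ($g{\left(V,U \right)} = - \frac{V - 240}{9} = - \frac{-240 + V}{9} = \frac{80}{3} - \frac{V}{9}$)
$M = 31752$ ($M = \left(\left(-1\right) \left(-12\right) - 453\right) \left(0 - 8\right) 9 = \left(12 - 453\right) \left(\left(-8\right) 9\right) = \left(-441\right) \left(-72\right) = 31752$)
$M + g{\left(-1166,-1092 \right)} = 31752 + \left(\frac{80}{3} - - \frac{1166}{9}\right) = 31752 + \left(\frac{80}{3} + \frac{1166}{9}\right) = 31752 + \frac{1406}{9} = \frac{287174}{9}$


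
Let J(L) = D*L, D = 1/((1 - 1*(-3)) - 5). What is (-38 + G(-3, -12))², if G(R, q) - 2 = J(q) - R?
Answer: 441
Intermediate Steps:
D = -1 (D = 1/((1 + 3) - 5) = 1/(4 - 5) = 1/(-1) = -1)
J(L) = -L
G(R, q) = 2 - R - q (G(R, q) = 2 + (-q - R) = 2 + (-R - q) = 2 - R - q)
(-38 + G(-3, -12))² = (-38 + (2 - 1*(-3) - 1*(-12)))² = (-38 + (2 + 3 + 12))² = (-38 + 17)² = (-21)² = 441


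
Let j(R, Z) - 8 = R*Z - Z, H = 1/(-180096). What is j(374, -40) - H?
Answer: -2685591551/180096 ≈ -14912.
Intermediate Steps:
H = -1/180096 ≈ -5.5526e-6
j(R, Z) = 8 - Z + R*Z (j(R, Z) = 8 + (R*Z - Z) = 8 + (-Z + R*Z) = 8 - Z + R*Z)
j(374, -40) - H = (8 - 1*(-40) + 374*(-40)) - 1*(-1/180096) = (8 + 40 - 14960) + 1/180096 = -14912 + 1/180096 = -2685591551/180096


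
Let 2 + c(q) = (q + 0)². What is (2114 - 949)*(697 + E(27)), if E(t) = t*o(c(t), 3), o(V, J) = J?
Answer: 906370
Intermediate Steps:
c(q) = -2 + q² (c(q) = -2 + (q + 0)² = -2 + q²)
E(t) = 3*t (E(t) = t*3 = 3*t)
(2114 - 949)*(697 + E(27)) = (2114 - 949)*(697 + 3*27) = 1165*(697 + 81) = 1165*778 = 906370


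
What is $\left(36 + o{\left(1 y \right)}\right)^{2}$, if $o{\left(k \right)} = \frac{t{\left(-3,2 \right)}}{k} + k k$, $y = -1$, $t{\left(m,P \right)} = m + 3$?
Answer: $1369$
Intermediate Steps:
$t{\left(m,P \right)} = 3 + m$
$o{\left(k \right)} = k^{2}$ ($o{\left(k \right)} = \frac{3 - 3}{k} + k k = \frac{0}{k} + k^{2} = 0 + k^{2} = k^{2}$)
$\left(36 + o{\left(1 y \right)}\right)^{2} = \left(36 + \left(1 \left(-1\right)\right)^{2}\right)^{2} = \left(36 + \left(-1\right)^{2}\right)^{2} = \left(36 + 1\right)^{2} = 37^{2} = 1369$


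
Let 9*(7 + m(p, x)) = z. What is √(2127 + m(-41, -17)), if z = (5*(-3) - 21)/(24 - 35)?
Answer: 14*√1309/11 ≈ 46.047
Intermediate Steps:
z = 36/11 (z = (-15 - 21)/(-11) = -36*(-1/11) = 36/11 ≈ 3.2727)
m(p, x) = -73/11 (m(p, x) = -7 + (⅑)*(36/11) = -7 + 4/11 = -73/11)
√(2127 + m(-41, -17)) = √(2127 - 73/11) = √(23324/11) = 14*√1309/11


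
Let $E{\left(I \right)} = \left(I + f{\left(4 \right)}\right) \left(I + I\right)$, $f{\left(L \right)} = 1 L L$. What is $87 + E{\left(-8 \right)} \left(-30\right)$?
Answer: $3927$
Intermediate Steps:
$f{\left(L \right)} = L^{2}$ ($f{\left(L \right)} = L L = L^{2}$)
$E{\left(I \right)} = 2 I \left(16 + I\right)$ ($E{\left(I \right)} = \left(I + 4^{2}\right) \left(I + I\right) = \left(I + 16\right) 2 I = \left(16 + I\right) 2 I = 2 I \left(16 + I\right)$)
$87 + E{\left(-8 \right)} \left(-30\right) = 87 + 2 \left(-8\right) \left(16 - 8\right) \left(-30\right) = 87 + 2 \left(-8\right) 8 \left(-30\right) = 87 - -3840 = 87 + 3840 = 3927$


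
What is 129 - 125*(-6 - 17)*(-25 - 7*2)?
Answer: -111996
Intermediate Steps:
129 - 125*(-6 - 17)*(-25 - 7*2) = 129 - (-2875)*(-25 - 14) = 129 - (-2875)*(-39) = 129 - 125*897 = 129 - 112125 = -111996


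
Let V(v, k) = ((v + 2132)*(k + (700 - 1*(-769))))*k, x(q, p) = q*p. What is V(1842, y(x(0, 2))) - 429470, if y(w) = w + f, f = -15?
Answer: -87102410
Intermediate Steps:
x(q, p) = p*q
y(w) = -15 + w (y(w) = w - 15 = -15 + w)
V(v, k) = k*(1469 + k)*(2132 + v) (V(v, k) = ((2132 + v)*(k + (700 + 769)))*k = ((2132 + v)*(k + 1469))*k = ((2132 + v)*(1469 + k))*k = ((1469 + k)*(2132 + v))*k = k*(1469 + k)*(2132 + v))
V(1842, y(x(0, 2))) - 429470 = (-15 + 2*0)*(3131908 + 1469*1842 + 2132*(-15 + 2*0) + (-15 + 2*0)*1842) - 429470 = (-15 + 0)*(3131908 + 2705898 + 2132*(-15 + 0) + (-15 + 0)*1842) - 429470 = -15*(3131908 + 2705898 + 2132*(-15) - 15*1842) - 429470 = -15*(3131908 + 2705898 - 31980 - 27630) - 429470 = -15*5778196 - 429470 = -86672940 - 429470 = -87102410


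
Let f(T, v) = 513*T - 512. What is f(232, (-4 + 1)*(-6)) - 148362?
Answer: -29858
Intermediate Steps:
f(T, v) = -512 + 513*T
f(232, (-4 + 1)*(-6)) - 148362 = (-512 + 513*232) - 148362 = (-512 + 119016) - 148362 = 118504 - 148362 = -29858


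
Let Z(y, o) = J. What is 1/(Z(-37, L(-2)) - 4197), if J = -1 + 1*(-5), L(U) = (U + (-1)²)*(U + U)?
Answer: -1/4203 ≈ -0.00023793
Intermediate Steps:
L(U) = 2*U*(1 + U) (L(U) = (U + 1)*(2*U) = (1 + U)*(2*U) = 2*U*(1 + U))
J = -6 (J = -1 - 5 = -6)
Z(y, o) = -6
1/(Z(-37, L(-2)) - 4197) = 1/(-6 - 4197) = 1/(-4203) = -1/4203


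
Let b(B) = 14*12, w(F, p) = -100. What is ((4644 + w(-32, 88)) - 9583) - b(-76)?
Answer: -5207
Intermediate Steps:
b(B) = 168
((4644 + w(-32, 88)) - 9583) - b(-76) = ((4644 - 100) - 9583) - 1*168 = (4544 - 9583) - 168 = -5039 - 168 = -5207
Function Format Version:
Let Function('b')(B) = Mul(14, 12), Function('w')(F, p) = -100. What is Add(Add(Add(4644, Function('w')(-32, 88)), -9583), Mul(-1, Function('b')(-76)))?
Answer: -5207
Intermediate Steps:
Function('b')(B) = 168
Add(Add(Add(4644, Function('w')(-32, 88)), -9583), Mul(-1, Function('b')(-76))) = Add(Add(Add(4644, -100), -9583), Mul(-1, 168)) = Add(Add(4544, -9583), -168) = Add(-5039, -168) = -5207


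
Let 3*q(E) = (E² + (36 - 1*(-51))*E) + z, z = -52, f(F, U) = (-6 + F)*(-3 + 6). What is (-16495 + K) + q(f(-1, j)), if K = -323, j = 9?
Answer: -51892/3 ≈ -17297.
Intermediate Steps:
f(F, U) = -18 + 3*F (f(F, U) = (-6 + F)*3 = -18 + 3*F)
q(E) = -52/3 + 29*E + E²/3 (q(E) = ((E² + (36 - 1*(-51))*E) - 52)/3 = ((E² + (36 + 51)*E) - 52)/3 = ((E² + 87*E) - 52)/3 = (-52 + E² + 87*E)/3 = -52/3 + 29*E + E²/3)
(-16495 + K) + q(f(-1, j)) = (-16495 - 323) + (-52/3 + 29*(-18 + 3*(-1)) + (-18 + 3*(-1))²/3) = -16818 + (-52/3 + 29*(-18 - 3) + (-18 - 3)²/3) = -16818 + (-52/3 + 29*(-21) + (⅓)*(-21)²) = -16818 + (-52/3 - 609 + (⅓)*441) = -16818 + (-52/3 - 609 + 147) = -16818 - 1438/3 = -51892/3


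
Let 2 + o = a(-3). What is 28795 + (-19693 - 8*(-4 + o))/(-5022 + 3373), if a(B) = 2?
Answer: 47502616/1649 ≈ 28807.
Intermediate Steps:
o = 0 (o = -2 + 2 = 0)
28795 + (-19693 - 8*(-4 + o))/(-5022 + 3373) = 28795 + (-19693 - 8*(-4 + 0))/(-5022 + 3373) = 28795 + (-19693 - 8*(-4))/(-1649) = 28795 + (-19693 - 1*(-32))*(-1/1649) = 28795 + (-19693 + 32)*(-1/1649) = 28795 - 19661*(-1/1649) = 28795 + 19661/1649 = 47502616/1649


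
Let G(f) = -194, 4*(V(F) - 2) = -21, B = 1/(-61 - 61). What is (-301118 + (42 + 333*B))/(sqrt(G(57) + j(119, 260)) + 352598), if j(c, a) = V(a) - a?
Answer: -5180596183916/6067077082989 + 7346321*I*sqrt(1829)/6067077082989 ≈ -0.85389 + 5.1784e-5*I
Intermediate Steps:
B = -1/122 (B = 1/(-122) = -1/122 ≈ -0.0081967)
V(F) = -13/4 (V(F) = 2 + (1/4)*(-21) = 2 - 21/4 = -13/4)
j(c, a) = -13/4 - a
(-301118 + (42 + 333*B))/(sqrt(G(57) + j(119, 260)) + 352598) = (-301118 + (42 + 333*(-1/122)))/(sqrt(-194 + (-13/4 - 1*260)) + 352598) = (-301118 + (42 - 333/122))/(sqrt(-194 + (-13/4 - 260)) + 352598) = (-301118 + 4791/122)/(sqrt(-194 - 1053/4) + 352598) = -36731605/(122*(sqrt(-1829/4) + 352598)) = -36731605/(122*(I*sqrt(1829)/2 + 352598)) = -36731605/(122*(352598 + I*sqrt(1829)/2))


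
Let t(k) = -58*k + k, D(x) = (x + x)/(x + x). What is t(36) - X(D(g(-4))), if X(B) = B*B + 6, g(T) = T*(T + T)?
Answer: -2059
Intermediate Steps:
g(T) = 2*T**2 (g(T) = T*(2*T) = 2*T**2)
D(x) = 1 (D(x) = (2*x)/((2*x)) = (2*x)*(1/(2*x)) = 1)
t(k) = -57*k
X(B) = 6 + B**2 (X(B) = B**2 + 6 = 6 + B**2)
t(36) - X(D(g(-4))) = -57*36 - (6 + 1**2) = -2052 - (6 + 1) = -2052 - 1*7 = -2052 - 7 = -2059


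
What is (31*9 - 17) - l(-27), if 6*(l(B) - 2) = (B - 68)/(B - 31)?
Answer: 90385/348 ≈ 259.73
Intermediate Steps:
l(B) = 2 + (-68 + B)/(6*(-31 + B)) (l(B) = 2 + ((B - 68)/(B - 31))/6 = 2 + ((-68 + B)/(-31 + B))/6 = 2 + (-68 + B)/(6*(-31 + B)))
(31*9 - 17) - l(-27) = (31*9 - 17) - (-440 + 13*(-27))/(6*(-31 - 27)) = (279 - 17) - (-440 - 351)/(6*(-58)) = 262 - (-1)*(-791)/(6*58) = 262 - 1*791/348 = 262 - 791/348 = 90385/348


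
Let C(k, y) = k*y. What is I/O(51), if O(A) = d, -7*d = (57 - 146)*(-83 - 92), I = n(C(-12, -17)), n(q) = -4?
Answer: 4/2225 ≈ 0.0017978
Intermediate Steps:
I = -4
d = -2225 (d = -(57 - 146)*(-83 - 92)/7 = -(-89)*(-175)/7 = -⅐*15575 = -2225)
O(A) = -2225
I/O(51) = -4/(-2225) = -4*(-1/2225) = 4/2225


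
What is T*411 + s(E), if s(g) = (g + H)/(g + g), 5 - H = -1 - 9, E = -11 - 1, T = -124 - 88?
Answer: -697057/8 ≈ -87132.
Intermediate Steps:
T = -212
E = -12
H = 15 (H = 5 - (-1 - 9) = 5 - 1*(-10) = 5 + 10 = 15)
s(g) = (15 + g)/(2*g) (s(g) = (g + 15)/(g + g) = (15 + g)/((2*g)) = (15 + g)*(1/(2*g)) = (15 + g)/(2*g))
T*411 + s(E) = -212*411 + (½)*(15 - 12)/(-12) = -87132 + (½)*(-1/12)*3 = -87132 - ⅛ = -697057/8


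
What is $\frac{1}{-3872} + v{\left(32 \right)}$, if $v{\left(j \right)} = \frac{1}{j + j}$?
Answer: $\frac{119}{7744} \approx 0.015367$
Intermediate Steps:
$v{\left(j \right)} = \frac{1}{2 j}$
$\frac{1}{-3872} + v{\left(32 \right)} = \frac{1}{-3872} + \frac{1}{2 \cdot 32} = - \frac{1}{3872} + \frac{1}{2} \cdot \frac{1}{32} = - \frac{1}{3872} + \frac{1}{64} = \frac{119}{7744}$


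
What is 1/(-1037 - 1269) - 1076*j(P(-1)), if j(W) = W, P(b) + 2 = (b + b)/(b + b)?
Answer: 2481255/2306 ≈ 1076.0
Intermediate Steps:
P(b) = -1 (P(b) = -2 + (b + b)/(b + b) = -2 + (2*b)/((2*b)) = -2 + (2*b)*(1/(2*b)) = -2 + 1 = -1)
1/(-1037 - 1269) - 1076*j(P(-1)) = 1/(-1037 - 1269) - 1076*(-1) = 1/(-2306) + 1076 = -1/2306 + 1076 = 2481255/2306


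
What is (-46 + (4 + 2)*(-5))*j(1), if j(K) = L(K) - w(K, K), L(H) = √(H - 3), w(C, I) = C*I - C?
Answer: -76*I*√2 ≈ -107.48*I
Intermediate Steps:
w(C, I) = -C + C*I
L(H) = √(-3 + H)
j(K) = √(-3 + K) - K*(-1 + K)
(-46 + (4 + 2)*(-5))*j(1) = (-46 + (4 + 2)*(-5))*(√(-3 + 1) - 1*1*(-1 + 1)) = (-46 + 6*(-5))*(√(-2) - 1*1*0) = (-46 - 30)*(I*√2 + 0) = -76*I*√2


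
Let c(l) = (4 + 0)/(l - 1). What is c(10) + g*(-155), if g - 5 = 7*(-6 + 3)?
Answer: 22324/9 ≈ 2480.4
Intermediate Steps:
c(l) = 4/(-1 + l)
g = -16 (g = 5 + 7*(-6 + 3) = 5 + 7*(-3) = 5 - 21 = -16)
c(10) + g*(-155) = 4/(-1 + 10) - 16*(-155) = 4/9 + 2480 = 22324/9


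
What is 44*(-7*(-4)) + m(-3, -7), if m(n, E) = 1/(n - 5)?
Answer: 9855/8 ≈ 1231.9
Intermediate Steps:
m(n, E) = 1/(-5 + n)
44*(-7*(-4)) + m(-3, -7) = 44*(-7*(-4)) + 1/(-5 - 3) = 44*28 + 1/(-8) = 1232 - 1/8 = 9855/8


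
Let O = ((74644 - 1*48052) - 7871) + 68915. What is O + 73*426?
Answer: 118734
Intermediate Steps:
O = 87636 (O = ((74644 - 48052) - 7871) + 68915 = (26592 - 7871) + 68915 = 18721 + 68915 = 87636)
O + 73*426 = 87636 + 73*426 = 87636 + 31098 = 118734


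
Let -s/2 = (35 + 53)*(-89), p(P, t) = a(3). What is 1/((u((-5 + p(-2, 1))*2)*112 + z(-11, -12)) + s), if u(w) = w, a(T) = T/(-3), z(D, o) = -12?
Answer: 1/14308 ≈ 6.9891e-5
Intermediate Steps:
a(T) = -T/3 (a(T) = T*(-⅓) = -T/3)
p(P, t) = -1 (p(P, t) = -⅓*3 = -1)
s = 15664 (s = -2*(35 + 53)*(-89) = -176*(-89) = -2*(-7832) = 15664)
1/((u((-5 + p(-2, 1))*2)*112 + z(-11, -12)) + s) = 1/((((-5 - 1)*2)*112 - 12) + 15664) = 1/((-6*2*112 - 12) + 15664) = 1/((-12*112 - 12) + 15664) = 1/((-1344 - 12) + 15664) = 1/(-1356 + 15664) = 1/14308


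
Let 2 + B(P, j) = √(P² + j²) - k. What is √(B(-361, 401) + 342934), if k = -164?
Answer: √(343096 + √291122) ≈ 586.20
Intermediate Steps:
B(P, j) = 162 + √(P² + j²) (B(P, j) = -2 + (√(P² + j²) - 1*(-164)) = -2 + (√(P² + j²) + 164) = -2 + (164 + √(P² + j²)) = 162 + √(P² + j²))
√(B(-361, 401) + 342934) = √((162 + √((-361)² + 401²)) + 342934) = √((162 + √(130321 + 160801)) + 342934) = √((162 + √291122) + 342934) = √(343096 + √291122)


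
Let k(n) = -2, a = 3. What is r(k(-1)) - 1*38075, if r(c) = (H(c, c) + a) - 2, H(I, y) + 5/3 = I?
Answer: -114233/3 ≈ -38078.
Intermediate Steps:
H(I, y) = -5/3 + I
r(c) = -⅔ + c (r(c) = ((-5/3 + c) + 3) - 2 = (4/3 + c) - 2 = -⅔ + c)
r(k(-1)) - 1*38075 = (-⅔ - 2) - 1*38075 = -8/3 - 38075 = -114233/3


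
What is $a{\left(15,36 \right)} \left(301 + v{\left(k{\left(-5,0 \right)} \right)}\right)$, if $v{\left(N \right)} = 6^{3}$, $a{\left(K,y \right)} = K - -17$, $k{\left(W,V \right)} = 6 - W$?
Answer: $16544$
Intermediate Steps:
$a{\left(K,y \right)} = 17 + K$ ($a{\left(K,y \right)} = K + 17 = 17 + K$)
$v{\left(N \right)} = 216$
$a{\left(15,36 \right)} \left(301 + v{\left(k{\left(-5,0 \right)} \right)}\right) = \left(17 + 15\right) \left(301 + 216\right) = 32 \cdot 517 = 16544$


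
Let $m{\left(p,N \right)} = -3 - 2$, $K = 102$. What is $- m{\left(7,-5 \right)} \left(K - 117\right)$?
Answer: $-75$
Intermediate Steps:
$m{\left(p,N \right)} = -5$
$- m{\left(7,-5 \right)} \left(K - 117\right) = - \left(-5\right) \left(102 - 117\right) = - \left(-5\right) \left(-15\right) = \left(-1\right) 75 = -75$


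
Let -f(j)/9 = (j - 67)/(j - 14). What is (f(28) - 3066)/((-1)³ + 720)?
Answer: -42573/10066 ≈ -4.2294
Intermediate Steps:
f(j) = -9*(-67 + j)/(-14 + j) (f(j) = -9*(j - 67)/(j - 14) = -9*(-67 + j)/(-14 + j))
(f(28) - 3066)/((-1)³ + 720) = (9*(67 - 1*28)/(-14 + 28) - 3066)/((-1)³ + 720) = (9*(67 - 28)/14 - 3066)/(-1 + 720) = (9*(1/14)*39 - 3066)/719 = (351/14 - 3066)*(1/719) = -42573/14*1/719 = -42573/10066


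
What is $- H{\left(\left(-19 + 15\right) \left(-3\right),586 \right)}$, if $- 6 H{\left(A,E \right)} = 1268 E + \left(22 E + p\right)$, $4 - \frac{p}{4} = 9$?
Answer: $\frac{377960}{3} \approx 1.2599 \cdot 10^{5}$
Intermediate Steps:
$p = -20$ ($p = 16 - 36 = -20$)
$H{\left(A,E \right)} = \frac{10}{3} - 215 E$ ($H{\left(A,E \right)} = - \frac{1268 E + \left(22 E - 20\right)}{6} = - \frac{1268 E + \left(-20 + 22 E\right)}{6} = - \frac{-20 + 1290 E}{6} = \frac{10}{3} - 215 E$)
$- H{\left(\left(-19 + 15\right) \left(-3\right),586 \right)} = - (\frac{10}{3} - 125990) = \left(-1\right) \left(- \frac{377960}{3}\right) = \frac{377960}{3}$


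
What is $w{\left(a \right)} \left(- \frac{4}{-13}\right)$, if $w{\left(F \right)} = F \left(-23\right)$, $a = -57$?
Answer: $\frac{5244}{13} \approx 403.38$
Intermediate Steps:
$w{\left(F \right)} = - 23 F$
$w{\left(a \right)} \left(- \frac{4}{-13}\right) = \left(-23\right) \left(-57\right) \left(- \frac{4}{-13}\right) = 1311 \left(\left(-4\right) \left(- \frac{1}{13}\right)\right) = 1311 \cdot \frac{4}{13} = \frac{5244}{13}$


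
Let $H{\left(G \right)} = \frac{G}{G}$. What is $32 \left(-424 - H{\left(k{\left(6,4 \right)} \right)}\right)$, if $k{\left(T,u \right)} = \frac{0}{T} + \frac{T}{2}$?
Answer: $-13600$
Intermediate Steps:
$k{\left(T,u \right)} = \frac{T}{2}$ ($k{\left(T,u \right)} = 0 + T \frac{1}{2} = 0 + \frac{T}{2} = \frac{T}{2}$)
$H{\left(G \right)} = 1$
$32 \left(-424 - H{\left(k{\left(6,4 \right)} \right)}\right) = 32 \left(-424 - 1\right) = 32 \left(-425\right) = -13600$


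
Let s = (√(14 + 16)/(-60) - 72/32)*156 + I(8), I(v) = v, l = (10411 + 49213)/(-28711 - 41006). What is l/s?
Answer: 102255160/40939983627 - 775112*√30/40939983627 ≈ 0.0023940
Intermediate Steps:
l = -59624/69717 (l = 59624/(-69717) = 59624*(-1/69717) = -59624/69717 ≈ -0.85523)
s = -343 - 13*√30/5 (s = (√(14 + 16)/(-60) - 72/32)*156 + 8 = (√30*(-1/60) - 72*1/32)*156 + 8 = (-√30/60 - 9/4)*156 + 8 = (-9/4 - √30/60)*156 + 8 = (-351 - 13*√30/5) + 8 = -343 - 13*√30/5 ≈ -357.24)
l/s = -59624/(69717*(-343 - 13*√30/5))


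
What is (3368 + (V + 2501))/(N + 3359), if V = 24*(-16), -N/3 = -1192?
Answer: 1097/1387 ≈ 0.79092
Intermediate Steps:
N = 3576 (N = -3*(-1192) = 3576)
V = -384
(3368 + (V + 2501))/(N + 3359) = (3368 + (-384 + 2501))/(3576 + 3359) = (3368 + 2117)/6935 = 5485*(1/6935) = 1097/1387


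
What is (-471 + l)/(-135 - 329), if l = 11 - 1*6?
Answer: 233/232 ≈ 1.0043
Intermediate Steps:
l = 5 (l = 11 - 6 = 5)
(-471 + l)/(-135 - 329) = (-471 + 5)/(-135 - 329) = -466/(-464) = -466*(-1/464) = 233/232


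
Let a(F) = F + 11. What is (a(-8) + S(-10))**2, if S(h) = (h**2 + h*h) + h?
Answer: 37249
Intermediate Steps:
a(F) = 11 + F
S(h) = h + 2*h**2 (S(h) = (h**2 + h**2) + h = 2*h**2 + h = h + 2*h**2)
(a(-8) + S(-10))**2 = ((11 - 8) - 10*(1 + 2*(-10)))**2 = (3 - 10*(1 - 20))**2 = (3 - 10*(-19))**2 = (3 + 190)**2 = 193**2 = 37249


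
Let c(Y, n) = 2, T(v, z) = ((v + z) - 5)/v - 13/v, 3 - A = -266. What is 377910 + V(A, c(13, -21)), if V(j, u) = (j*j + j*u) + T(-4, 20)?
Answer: 901619/2 ≈ 4.5081e+5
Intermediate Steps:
A = 269 (A = 3 - 1*(-266) = 3 + 266 = 269)
T(v, z) = -13/v + (-5 + v + z)/v (T(v, z) = (-5 + v + z)/v - 13/v = -13/v + (-5 + v + z)/v)
V(j, u) = ½ + j² + j*u (V(j, u) = (j*j + j*u) + (-18 - 4 + 20)/(-4) = (j² + j*u) - ¼*(-2) = (j² + j*u) + ½ = ½ + j² + j*u)
377910 + V(A, c(13, -21)) = 377910 + (½ + 269² + 269*2) = 377910 + (½ + 72361 + 538) = 377910 + 145799/2 = 901619/2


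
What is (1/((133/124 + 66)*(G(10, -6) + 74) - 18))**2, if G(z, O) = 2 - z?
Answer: 3844/74717489025 ≈ 5.1447e-8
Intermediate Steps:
(1/((133/124 + 66)*(G(10, -6) + 74) - 18))**2 = (1/((133/124 + 66)*((2 - 1*10) + 74) - 18))**2 = (1/((133*(1/124) + 66)*((2 - 10) + 74) - 18))**2 = (1/((133/124 + 66)*(-8 + 74) - 18))**2 = (1/((8317/124)*66 - 18))**2 = (1/(274461/62 - 18))**2 = (1/(273345/62))**2 = (62/273345)**2 = 3844/74717489025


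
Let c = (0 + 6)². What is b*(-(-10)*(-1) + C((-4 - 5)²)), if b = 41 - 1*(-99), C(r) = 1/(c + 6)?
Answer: -4190/3 ≈ -1396.7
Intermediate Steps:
c = 36 (c = 6² = 36)
C(r) = 1/42 (C(r) = 1/(36 + 6) = 1/42)
b = 140 (b = 41 + 99 = 140)
b*(-(-10)*(-1) + C((-4 - 5)²)) = 140*(-(-10)*(-1) + 1/42) = 140*(-2*5 + 1/42) = 140*(-10 + 1/42) = 140*(-419/42) = -4190/3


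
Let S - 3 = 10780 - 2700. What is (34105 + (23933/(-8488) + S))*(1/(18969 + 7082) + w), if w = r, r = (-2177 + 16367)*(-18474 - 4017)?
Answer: -2977013754385939863879/221120888 ≈ -1.3463e+13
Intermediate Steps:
S = 8083 (S = 3 + (10780 - 2700) = 3 + 8080 = 8083)
r = -319147290 (r = 14190*(-22491) = -319147290)
w = -319147290
(34105 + (23933/(-8488) + S))*(1/(18969 + 7082) + w) = (34105 + (23933/(-8488) + 8083))*(1/(18969 + 7082) - 319147290) = (34105 + (23933*(-1/8488) + 8083))*(1/26051 - 319147290) = (34105 + (-23933/8488 + 8083))*(1/26051 - 319147290) = (34105 + 68584571/8488)*(-8314106051789/26051) = (358067811/8488)*(-8314106051789/26051) = -2977013754385939863879/221120888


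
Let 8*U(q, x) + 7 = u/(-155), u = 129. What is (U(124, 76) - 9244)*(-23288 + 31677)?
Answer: -48084800043/620 ≈ -7.7556e+7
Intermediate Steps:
U(q, x) = -607/620 (U(q, x) = -7/8 + (129/(-155))/8 = -7/8 + (129*(-1/155))/8 = -7/8 + (⅛)*(-129/155) = -7/8 - 129/1240 = -607/620)
(U(124, 76) - 9244)*(-23288 + 31677) = (-607/620 - 9244)*(-23288 + 31677) = -5731887/620*8389 = -48084800043/620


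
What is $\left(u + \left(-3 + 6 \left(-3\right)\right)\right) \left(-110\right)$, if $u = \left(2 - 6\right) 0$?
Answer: $2310$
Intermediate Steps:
$u = 0$ ($u = \left(-4\right) 0 = 0$)
$\left(u + \left(-3 + 6 \left(-3\right)\right)\right) \left(-110\right) = \left(0 + \left(-3 + 6 \left(-3\right)\right)\right) \left(-110\right) = \left(0 - 21\right) \left(-110\right) = \left(-21\right) \left(-110\right) = 2310$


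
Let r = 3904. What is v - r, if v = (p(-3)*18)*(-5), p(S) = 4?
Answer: -4264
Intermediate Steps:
v = -360 (v = (4*18)*(-5) = 72*(-5) = -360)
v - r = -360 - 1*3904 = -360 - 3904 = -4264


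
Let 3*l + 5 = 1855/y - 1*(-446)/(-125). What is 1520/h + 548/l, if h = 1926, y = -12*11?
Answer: -25838670280/359436861 ≈ -71.886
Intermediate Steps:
y = -132
l = -373247/49500 (l = -5/3 + (1855/(-132) - 1*(-446)/(-125))/3 = -5/3 + (1855*(-1/132) + 446*(-1/125))/3 = -5/3 + (-1855/132 - 446/125)/3 = -5/3 + (⅓)*(-290747/16500) = -5/3 - 290747/49500 = -373247/49500 ≈ -7.5403)
1520/h + 548/l = 1520/1926 + 548/(-373247/49500) = 1520*(1/1926) + 548*(-49500/373247) = 760/963 - 27126000/373247 = -25838670280/359436861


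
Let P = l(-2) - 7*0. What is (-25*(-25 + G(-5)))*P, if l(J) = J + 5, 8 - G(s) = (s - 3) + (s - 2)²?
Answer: 4350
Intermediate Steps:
G(s) = 11 - s - (-2 + s)² (G(s) = 8 - ((s - 3) + (s - 2)²) = 8 - ((-3 + s) + (-2 + s)²) = 8 - (-3 + s + (-2 + s)²) = 8 + (3 - s - (-2 + s)²) = 11 - s - (-2 + s)²)
l(J) = 5 + J
P = 3 (P = (5 - 2) - 7*0 = 3 + 0 = 3)
(-25*(-25 + G(-5)))*P = -25*(-25 + (11 - 1*(-5) - (-2 - 5)²))*3 = -25*(-25 + (11 + 5 - 1*(-7)²))*3 = -25*(-25 + (11 + 5 - 1*49))*3 = -25*(-25 + (11 + 5 - 49))*3 = -25*(-25 - 33)*3 = -25*(-58)*3 = 1450*3 = 4350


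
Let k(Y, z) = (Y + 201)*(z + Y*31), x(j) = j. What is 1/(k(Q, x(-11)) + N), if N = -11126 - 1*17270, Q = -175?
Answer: -1/169732 ≈ -5.8916e-6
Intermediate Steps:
k(Y, z) = (201 + Y)*(z + 31*Y)
N = -28396 (N = -11126 - 17270 = -28396)
1/(k(Q, x(-11)) + N) = 1/((31*(-175)² + 201*(-11) + 6231*(-175) - 175*(-11)) - 28396) = 1/((31*30625 - 2211 - 1090425 + 1925) - 28396) = 1/((949375 - 2211 - 1090425 + 1925) - 28396) = 1/(-141336 - 28396) = 1/(-169732) = -1/169732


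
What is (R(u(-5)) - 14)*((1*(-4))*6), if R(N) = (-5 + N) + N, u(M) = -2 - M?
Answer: 312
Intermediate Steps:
R(N) = -5 + 2*N
(R(u(-5)) - 14)*((1*(-4))*6) = ((-5 + 2*(-2 - 1*(-5))) - 14)*((1*(-4))*6) = ((-5 + 2*(-2 + 5)) - 14)*(-4*6) = ((-5 + 2*3) - 14)*(-24) = ((-5 + 6) - 14)*(-24) = (1 - 14)*(-24) = -13*(-24) = 312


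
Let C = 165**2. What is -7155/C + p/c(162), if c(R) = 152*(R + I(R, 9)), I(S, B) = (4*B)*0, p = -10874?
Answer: -5246993/7448760 ≈ -0.70441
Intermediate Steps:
I(S, B) = 0
C = 27225
c(R) = 152*R (c(R) = 152*(R + 0) = 152*R)
-7155/C + p/c(162) = -7155/27225 - 10874/(152*162) = -7155*1/27225 - 10874/24624 = -159/605 - 10874*1/24624 = -159/605 - 5437/12312 = -5246993/7448760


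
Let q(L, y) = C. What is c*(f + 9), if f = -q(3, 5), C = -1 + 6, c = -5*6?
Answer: -120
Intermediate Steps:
c = -30
C = 5
q(L, y) = 5
f = -5 (f = -1*5 = -5)
c*(f + 9) = -30*(-5 + 9) = -30*4 = -120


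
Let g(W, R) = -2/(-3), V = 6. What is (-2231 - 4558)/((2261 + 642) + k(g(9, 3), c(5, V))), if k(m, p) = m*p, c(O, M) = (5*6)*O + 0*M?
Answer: -2263/1001 ≈ -2.2607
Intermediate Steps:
g(W, R) = ⅔ (g(W, R) = -2*(-⅓) = ⅔)
c(O, M) = 30*O (c(O, M) = 30*O + 0 = 30*O)
(-2231 - 4558)/((2261 + 642) + k(g(9, 3), c(5, V))) = (-2231 - 4558)/((2261 + 642) + 2*(30*5)/3) = -6789/(2903 + (⅔)*150) = -6789/(2903 + 100) = -6789/3003 = -6789*1/3003 = -2263/1001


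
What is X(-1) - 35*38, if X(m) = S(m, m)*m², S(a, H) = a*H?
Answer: -1329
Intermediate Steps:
S(a, H) = H*a
X(m) = m⁴ (X(m) = (m*m)*m² = m²*m² = m⁴)
X(-1) - 35*38 = (-1)⁴ - 35*38 = 1 - 1330 = -1329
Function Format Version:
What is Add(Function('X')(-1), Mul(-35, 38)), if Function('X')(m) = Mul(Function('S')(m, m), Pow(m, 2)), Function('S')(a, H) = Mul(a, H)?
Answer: -1329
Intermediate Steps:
Function('S')(a, H) = Mul(H, a)
Function('X')(m) = Pow(m, 4) (Function('X')(m) = Mul(Mul(m, m), Pow(m, 2)) = Mul(Pow(m, 2), Pow(m, 2)) = Pow(m, 4))
Add(Function('X')(-1), Mul(-35, 38)) = Add(Pow(-1, 4), Mul(-35, 38)) = Add(1, -1330) = -1329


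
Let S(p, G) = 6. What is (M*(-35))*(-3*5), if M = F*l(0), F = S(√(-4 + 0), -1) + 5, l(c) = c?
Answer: 0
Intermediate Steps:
F = 11 (F = 6 + 5 = 11)
M = 0 (M = 11*0 = 0)
(M*(-35))*(-3*5) = (0*(-35))*(-3*5) = 0*(-15) = 0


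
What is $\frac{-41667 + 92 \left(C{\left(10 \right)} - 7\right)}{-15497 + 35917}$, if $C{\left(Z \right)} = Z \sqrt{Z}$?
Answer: $- \frac{42311}{20420} + \frac{46 \sqrt{10}}{1021} \approx -1.9296$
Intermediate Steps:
$C{\left(Z \right)} = Z^{\frac{3}{2}}$
$\frac{-41667 + 92 \left(C{\left(10 \right)} - 7\right)}{-15497 + 35917} = \frac{-41667 + 92 \left(10^{\frac{3}{2}} - 7\right)}{-15497 + 35917} = \frac{-41667 + 92 \left(10 \sqrt{10} - 7\right)}{20420} = \left(-41667 + 92 \left(-7 + 10 \sqrt{10}\right)\right) \frac{1}{20420} = \left(-41667 - \left(644 - 920 \sqrt{10}\right)\right) \frac{1}{20420} = \left(-42311 + 920 \sqrt{10}\right) \frac{1}{20420} = - \frac{42311}{20420} + \frac{46 \sqrt{10}}{1021}$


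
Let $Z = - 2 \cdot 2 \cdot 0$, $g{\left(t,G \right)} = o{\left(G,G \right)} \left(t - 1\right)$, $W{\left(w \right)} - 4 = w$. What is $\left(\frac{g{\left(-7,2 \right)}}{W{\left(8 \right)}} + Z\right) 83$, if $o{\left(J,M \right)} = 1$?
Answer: $- \frac{166}{3} \approx -55.333$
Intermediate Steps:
$W{\left(w \right)} = 4 + w$
$g{\left(t,G \right)} = -1 + t$ ($g{\left(t,G \right)} = 1 \left(t - 1\right) = 1 \left(-1 + t\right) = -1 + t$)
$Z = 0$ ($Z = \left(-2\right) 0 = 0$)
$\left(\frac{g{\left(-7,2 \right)}}{W{\left(8 \right)}} + Z\right) 83 = \left(\frac{-1 - 7}{4 + 8} + 0\right) 83 = \left(- \frac{8}{12} + 0\right) 83 = \left(\left(-8\right) \frac{1}{12} + 0\right) 83 = \left(- \frac{2}{3} + 0\right) 83 = \left(- \frac{2}{3}\right) 83 = - \frac{166}{3}$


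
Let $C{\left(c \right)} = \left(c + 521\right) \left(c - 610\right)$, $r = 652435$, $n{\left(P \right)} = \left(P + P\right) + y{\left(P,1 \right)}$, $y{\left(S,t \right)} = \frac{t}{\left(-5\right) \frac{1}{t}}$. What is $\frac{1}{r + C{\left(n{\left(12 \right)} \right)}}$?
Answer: $\frac{25}{8326831} \approx 3.0023 \cdot 10^{-6}$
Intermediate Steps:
$y{\left(S,t \right)} = - \frac{t^{2}}{5}$ ($y{\left(S,t \right)} = t \left(- \frac{t}{5}\right) = - \frac{t^{2}}{5}$)
$n{\left(P \right)} = - \frac{1}{5} + 2 P$ ($n{\left(P \right)} = \left(P + P\right) - \frac{1^{2}}{5} = 2 P - \frac{1}{5} = - \frac{1}{5} + 2 P$)
$C{\left(c \right)} = \left(-610 + c\right) \left(521 + c\right)$ ($C{\left(c \right)} = \left(521 + c\right) \left(-610 + c\right) = \left(-610 + c\right) \left(521 + c\right)$)
$\frac{1}{r + C{\left(n{\left(12 \right)} \right)}} = \frac{1}{652435 - \left(317810 - \left(- \frac{1}{5} + 2 \cdot 12\right)^{2} + 89 \left(- \frac{1}{5} + 2 \cdot 12\right)\right)} = \frac{1}{652435 - \left(317810 - \left(- \frac{1}{5} + 24\right)^{2} + 89 \left(- \frac{1}{5} + 24\right)\right)} = \frac{1}{652435 - \left(\frac{1599641}{5} - \frac{14161}{25}\right)} = \frac{1}{652435 - \frac{7984044}{25}} = \frac{1}{\frac{8326831}{25}} = \frac{25}{8326831}$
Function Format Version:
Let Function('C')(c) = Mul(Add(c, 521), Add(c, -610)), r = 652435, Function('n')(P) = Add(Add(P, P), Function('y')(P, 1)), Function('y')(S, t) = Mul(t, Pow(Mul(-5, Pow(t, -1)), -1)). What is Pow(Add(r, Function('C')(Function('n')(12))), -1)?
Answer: Rational(25, 8326831) ≈ 3.0023e-6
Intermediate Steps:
Function('y')(S, t) = Mul(Rational(-1, 5), Pow(t, 2)) (Function('y')(S, t) = Mul(t, Mul(Rational(-1, 5), t)) = Mul(Rational(-1, 5), Pow(t, 2)))
Function('n')(P) = Add(Rational(-1, 5), Mul(2, P)) (Function('n')(P) = Add(Add(P, P), Mul(Rational(-1, 5), Pow(1, 2))) = Add(Mul(2, P), Mul(Rational(-1, 5), 1)) = Add(Mul(2, P), Rational(-1, 5)) = Add(Rational(-1, 5), Mul(2, P)))
Function('C')(c) = Mul(Add(-610, c), Add(521, c)) (Function('C')(c) = Mul(Add(521, c), Add(-610, c)) = Mul(Add(-610, c), Add(521, c)))
Pow(Add(r, Function('C')(Function('n')(12))), -1) = Pow(Add(652435, Add(-317810, Pow(Add(Rational(-1, 5), Mul(2, 12)), 2), Mul(-89, Add(Rational(-1, 5), Mul(2, 12))))), -1) = Pow(Add(652435, Add(-317810, Pow(Add(Rational(-1, 5), 24), 2), Mul(-89, Add(Rational(-1, 5), 24)))), -1) = Pow(Add(652435, Add(-317810, Pow(Rational(119, 5), 2), Mul(-89, Rational(119, 5)))), -1) = Pow(Add(652435, Add(-317810, Rational(14161, 25), Rational(-10591, 5))), -1) = Pow(Add(652435, Rational(-7984044, 25)), -1) = Pow(Rational(8326831, 25), -1) = Rational(25, 8326831)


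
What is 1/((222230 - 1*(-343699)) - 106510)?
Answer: 1/459419 ≈ 2.1767e-6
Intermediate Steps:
1/((222230 - 1*(-343699)) - 106510) = 1/((222230 + 343699) - 106510) = 1/(565929 - 106510) = 1/459419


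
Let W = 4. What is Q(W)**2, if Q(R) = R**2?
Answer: 256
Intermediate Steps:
Q(W)**2 = (4**2)**2 = 16**2 = 256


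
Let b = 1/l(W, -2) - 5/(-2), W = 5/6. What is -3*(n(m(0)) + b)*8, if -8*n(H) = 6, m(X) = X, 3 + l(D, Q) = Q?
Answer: -186/5 ≈ -37.200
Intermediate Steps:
W = ⅚ (W = 5*(⅙) = ⅚ ≈ 0.83333)
l(D, Q) = -3 + Q
n(H) = -¾ (n(H) = -⅛*6 = -¾)
b = 23/10 (b = 1/(-3 - 2) - 5/(-2) = 1/(-5) - 5*(-½) = 1*(-⅕) + 5/2 = -⅕ + 5/2 = 23/10 ≈ 2.3000)
-3*(n(m(0)) + b)*8 = -3*(-¾ + 23/10)*8 = -3*31/20*8 = -93/20*8 = -186/5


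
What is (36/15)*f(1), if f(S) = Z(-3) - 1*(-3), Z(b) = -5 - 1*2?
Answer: -48/5 ≈ -9.6000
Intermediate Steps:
Z(b) = -7 (Z(b) = -5 - 2 = -7)
f(S) = -4 (f(S) = -7 - 1*(-3) = -7 + 3 = -4)
(36/15)*f(1) = (36/15)*(-4) = (36*(1/15))*(-4) = (12/5)*(-4) = -48/5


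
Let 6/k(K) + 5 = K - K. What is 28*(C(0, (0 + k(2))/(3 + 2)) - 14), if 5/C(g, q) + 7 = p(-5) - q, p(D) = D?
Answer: -8482/21 ≈ -403.90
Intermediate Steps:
k(K) = -6/5 (k(K) = 6/(-5 + (K - K)) = 6/(-5 + 0) = 6/(-5) = 6*(-⅕) = -6/5)
C(g, q) = 5/(-12 - q) (C(g, q) = 5/(-7 + (-5 - q)) = 5/(-12 - q))
28*(C(0, (0 + k(2))/(3 + 2)) - 14) = 28*(-5/(12 + (0 - 6/5)/(3 + 2)) - 14) = 28*(-5/(12 - 6/5/5) - 14) = 28*(-5/(12 - 6/5*⅕) - 14) = 28*(-5/(12 - 6/25) - 14) = 28*(-5/294/25 - 14) = 28*(-5*25/294 - 14) = 28*(-125/294 - 14) = 28*(-4241/294) = -8482/21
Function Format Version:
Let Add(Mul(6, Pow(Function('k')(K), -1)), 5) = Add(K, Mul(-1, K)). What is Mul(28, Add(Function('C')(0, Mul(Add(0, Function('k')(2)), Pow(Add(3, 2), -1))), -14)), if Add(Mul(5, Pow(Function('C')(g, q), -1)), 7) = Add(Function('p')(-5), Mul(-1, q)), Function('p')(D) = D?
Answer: Rational(-8482, 21) ≈ -403.90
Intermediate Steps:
Function('k')(K) = Rational(-6, 5) (Function('k')(K) = Mul(6, Pow(Add(-5, Add(K, Mul(-1, K))), -1)) = Mul(6, Pow(Add(-5, 0), -1)) = Mul(6, Pow(-5, -1)) = Mul(6, Rational(-1, 5)) = Rational(-6, 5))
Function('C')(g, q) = Mul(5, Pow(Add(-12, Mul(-1, q)), -1)) (Function('C')(g, q) = Mul(5, Pow(Add(-7, Add(-5, Mul(-1, q))), -1)) = Mul(5, Pow(Add(-12, Mul(-1, q)), -1)))
Mul(28, Add(Function('C')(0, Mul(Add(0, Function('k')(2)), Pow(Add(3, 2), -1))), -14)) = Mul(28, Add(Mul(-5, Pow(Add(12, Mul(Add(0, Rational(-6, 5)), Pow(Add(3, 2), -1))), -1)), -14)) = Mul(28, Add(Mul(-5, Pow(Add(12, Mul(Rational(-6, 5), Pow(5, -1))), -1)), -14)) = Mul(28, Add(Mul(-5, Pow(Add(12, Mul(Rational(-6, 5), Rational(1, 5))), -1)), -14)) = Mul(28, Add(Mul(-5, Pow(Add(12, Rational(-6, 25)), -1)), -14)) = Mul(28, Add(Mul(-5, Pow(Rational(294, 25), -1)), -14)) = Mul(28, Add(Mul(-5, Rational(25, 294)), -14)) = Mul(28, Add(Rational(-125, 294), -14)) = Mul(28, Rational(-4241, 294)) = Rational(-8482, 21)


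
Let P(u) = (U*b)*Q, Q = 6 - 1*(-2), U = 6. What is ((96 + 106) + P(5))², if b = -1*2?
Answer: 11236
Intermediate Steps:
b = -2
Q = 8 (Q = 6 + 2 = 8)
P(u) = -96 (P(u) = (6*(-2))*8 = -12*8 = -96)
((96 + 106) + P(5))² = ((96 + 106) - 96)² = (202 - 96)² = 106² = 11236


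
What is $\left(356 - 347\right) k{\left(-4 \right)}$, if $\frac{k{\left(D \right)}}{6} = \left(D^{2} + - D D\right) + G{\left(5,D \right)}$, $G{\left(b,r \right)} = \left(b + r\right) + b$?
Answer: $324$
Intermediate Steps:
$G{\left(b,r \right)} = r + 2 b$
$k{\left(D \right)} = 60 + 6 D$ ($k{\left(D \right)} = 6 \left(\left(D^{2} + - D D\right) + \left(D + 2 \cdot 5\right)\right) = 6 \left(\left(D^{2} - D^{2}\right) + \left(D + 10\right)\right) = 6 \left(0 + \left(10 + D\right)\right) = 6 \left(10 + D\right) = 60 + 6 D$)
$\left(356 - 347\right) k{\left(-4 \right)} = \left(356 - 347\right) \left(60 + 6 \left(-4\right)\right) = 9 \left(60 - 24\right) = 9 \cdot 36 = 324$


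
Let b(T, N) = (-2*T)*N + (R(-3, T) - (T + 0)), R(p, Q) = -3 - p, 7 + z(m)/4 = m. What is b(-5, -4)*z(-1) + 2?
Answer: 1122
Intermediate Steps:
z(m) = -28 + 4*m
b(T, N) = -T - 2*N*T (b(T, N) = (-2*T)*N + ((-3 - 1*(-3)) - (T + 0)) = -2*N*T + ((-3 + 3) - T) = -2*N*T + (0 - T) = -2*N*T - T = -T - 2*N*T)
b(-5, -4)*z(-1) + 2 = (-5*(-1 - 2*(-4)))*(-28 + 4*(-1)) + 2 = (-5*(-1 + 8))*(-28 - 4) + 2 = -5*7*(-32) + 2 = -35*(-32) + 2 = 1120 + 2 = 1122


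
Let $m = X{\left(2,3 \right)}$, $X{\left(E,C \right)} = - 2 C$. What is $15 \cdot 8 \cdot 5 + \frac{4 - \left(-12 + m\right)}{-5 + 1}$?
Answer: $\frac{1189}{2} \approx 594.5$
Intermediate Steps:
$m = -6$ ($m = \left(-2\right) 3 = -6$)
$15 \cdot 8 \cdot 5 + \frac{4 - \left(-12 + m\right)}{-5 + 1} = 15 \cdot 8 \cdot 5 + \frac{4 - -18}{-5 + 1} = 15 \cdot 40 + \frac{4 + \left(12 + 6\right)}{-4} = 600 + \left(4 + 18\right) \left(- \frac{1}{4}\right) = 600 + 22 \left(- \frac{1}{4}\right) = 600 - \frac{11}{2} = \frac{1189}{2}$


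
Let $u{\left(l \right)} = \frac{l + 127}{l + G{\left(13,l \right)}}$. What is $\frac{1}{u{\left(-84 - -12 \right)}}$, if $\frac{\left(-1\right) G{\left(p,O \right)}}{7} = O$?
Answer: $\frac{432}{55} \approx 7.8545$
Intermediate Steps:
$G{\left(p,O \right)} = - 7 O$
$u{\left(l \right)} = - \frac{127 + l}{6 l}$ ($u{\left(l \right)} = \frac{l + 127}{l - 7 l} = \frac{127 + l}{\left(-6\right) l} = \left(127 + l\right) \left(- \frac{1}{6 l}\right) = - \frac{127 + l}{6 l}$)
$\frac{1}{u{\left(-84 - -12 \right)}} = \frac{1}{\frac{1}{6} \frac{1}{-84 - -12} \left(-127 - \left(-84 - -12\right)\right)} = \frac{1}{\frac{1}{6} \frac{1}{-84 + 12} \left(-127 - \left(-84 + 12\right)\right)} = \frac{1}{\frac{1}{6} \frac{1}{-72} \left(-127 - -72\right)} = \frac{1}{\frac{1}{6} \left(- \frac{1}{72}\right) \left(-127 + 72\right)} = \frac{1}{\frac{1}{6} \left(- \frac{1}{72}\right) \left(-55\right)} = \frac{1}{\frac{55}{432}} = \frac{432}{55}$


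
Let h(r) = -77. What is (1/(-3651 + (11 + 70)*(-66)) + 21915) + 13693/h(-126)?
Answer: 15058836637/692769 ≈ 21737.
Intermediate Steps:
(1/(-3651 + (11 + 70)*(-66)) + 21915) + 13693/h(-126) = (1/(-3651 + (11 + 70)*(-66)) + 21915) + 13693/(-77) = (1/(-3651 + 81*(-66)) + 21915) + 13693*(-1/77) = (1/(-3651 - 5346) + 21915) - 13693/77 = (1/(-8997) + 21915) - 13693/77 = (-1/8997 + 21915) - 13693/77 = 197169254/8997 - 13693/77 = 15058836637/692769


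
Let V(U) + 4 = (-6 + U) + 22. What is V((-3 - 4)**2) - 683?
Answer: -622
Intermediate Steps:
V(U) = 12 + U (V(U) = -4 + ((-6 + U) + 22) = -4 + (16 + U) = 12 + U)
V((-3 - 4)**2) - 683 = (12 + (-3 - 4)**2) - 683 = (12 + (-7)**2) - 683 = (12 + 49) - 683 = 61 - 683 = -622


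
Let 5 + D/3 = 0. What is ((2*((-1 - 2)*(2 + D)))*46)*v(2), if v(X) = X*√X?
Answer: 7176*√2 ≈ 10148.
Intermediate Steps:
D = -15 (D = -15 + 3*0 = -15 + 0 = -15)
v(X) = X^(3/2)
((2*((-1 - 2)*(2 + D)))*46)*v(2) = ((2*((-1 - 2)*(2 - 15)))*46)*2^(3/2) = ((2*(-3*(-13)))*46)*(2*√2) = ((2*39)*46)*(2*√2) = (78*46)*(2*√2) = 3588*(2*√2) = 7176*√2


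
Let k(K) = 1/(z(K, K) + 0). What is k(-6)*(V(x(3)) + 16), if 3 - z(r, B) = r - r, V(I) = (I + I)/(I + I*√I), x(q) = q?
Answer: 5 + √3/3 ≈ 5.5773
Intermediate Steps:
V(I) = 2*I/(I + I^(3/2)) (V(I) = (2*I)/(I + I^(3/2)) = 2*I/(I + I^(3/2)))
z(r, B) = 3 (z(r, B) = 3 - (r - r) = 3 - 1*0 = 3 + 0 = 3)
k(K) = ⅓ (k(K) = 1/(3 + 0) = 1/3 = ⅓)
k(-6)*(V(x(3)) + 16) = (2*3/(3 + 3^(3/2)) + 16)/3 = (2*3/(3 + 3*√3) + 16)/3 = (6/(3 + 3*√3) + 16)/3 = (16 + 6/(3 + 3*√3))/3 = 16/3 + 2/(3 + 3*√3)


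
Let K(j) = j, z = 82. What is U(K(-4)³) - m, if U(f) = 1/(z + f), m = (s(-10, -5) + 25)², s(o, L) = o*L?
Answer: -101249/18 ≈ -5624.9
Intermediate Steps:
s(o, L) = L*o
m = 5625 (m = (-5*(-10) + 25)² = (50 + 25)² = 75² = 5625)
U(f) = 1/(82 + f)
U(K(-4)³) - m = 1/(82 + (-4)³) - 1*5625 = 1/(82 - 64) - 5625 = 1/18 - 5625 = -101249/18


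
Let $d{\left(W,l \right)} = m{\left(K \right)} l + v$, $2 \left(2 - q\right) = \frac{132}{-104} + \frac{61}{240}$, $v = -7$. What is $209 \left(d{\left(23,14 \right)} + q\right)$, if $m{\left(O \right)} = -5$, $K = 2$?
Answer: $- \frac{97150097}{6240} \approx -15569.0$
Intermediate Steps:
$q = \frac{15647}{6240}$ ($q = 2 - \frac{\frac{132}{-104} + \frac{61}{240}}{2} = 2 - \frac{132 \left(- \frac{1}{104}\right) + 61 \cdot \frac{1}{240}}{2} = 2 - \frac{- \frac{33}{26} + \frac{61}{240}}{2} = 2 - - \frac{3167}{6240} = 2 + \frac{3167}{6240} = \frac{15647}{6240} \approx 2.5075$)
$d{\left(W,l \right)} = -7 - 5 l$ ($d{\left(W,l \right)} = - 5 l - 7 = -7 - 5 l$)
$209 \left(d{\left(23,14 \right)} + q\right) = 209 \left(\left(-7 - 70\right) + \frac{15647}{6240}\right) = 209 \left(-77 + \frac{15647}{6240}\right) = 209 \left(- \frac{464833}{6240}\right) = - \frac{97150097}{6240}$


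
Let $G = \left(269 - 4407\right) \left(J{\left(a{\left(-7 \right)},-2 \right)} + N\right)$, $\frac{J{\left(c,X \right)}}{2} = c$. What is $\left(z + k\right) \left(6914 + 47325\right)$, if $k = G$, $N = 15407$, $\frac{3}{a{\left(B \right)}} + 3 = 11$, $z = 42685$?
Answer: $- \frac{6911630697391}{2} \approx -3.4558 \cdot 10^{12}$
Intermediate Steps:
$a{\left(B \right)} = \frac{3}{8}$ ($a{\left(B \right)} = \frac{3}{-3 + 11} = \frac{3}{8}$)
$J{\left(c,X \right)} = 2 c$
$G = - \frac{127514539}{2}$ ($G = \left(269 - 4407\right) \left(2 \cdot \frac{3}{8} + 15407\right) = - 4138 \left(\frac{3}{4} + 15407\right) = \left(-4138\right) \frac{61631}{4} = - \frac{127514539}{2} \approx -6.3757 \cdot 10^{7}$)
$k = - \frac{127514539}{2} \approx -6.3757 \cdot 10^{7}$
$\left(z + k\right) \left(6914 + 47325\right) = \left(42685 - \frac{127514539}{2}\right) \left(6914 + 47325\right) = \left(- \frac{127429169}{2}\right) 54239 = - \frac{6911630697391}{2}$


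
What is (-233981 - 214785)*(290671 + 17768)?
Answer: -138416936274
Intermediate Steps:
(-233981 - 214785)*(290671 + 17768) = -448766*308439 = -138416936274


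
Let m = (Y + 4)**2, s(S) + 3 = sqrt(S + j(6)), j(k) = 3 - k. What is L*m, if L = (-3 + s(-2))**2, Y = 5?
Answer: 2511 - 972*I*sqrt(5) ≈ 2511.0 - 2173.5*I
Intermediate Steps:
s(S) = -3 + sqrt(-3 + S) (s(S) = -3 + sqrt(S + (3 - 1*6)) = -3 + sqrt(S + (3 - 6)) = -3 + sqrt(S - 3) = -3 + sqrt(-3 + S))
m = 81 (m = (5 + 4)**2 = 9**2 = 81)
L = (-6 + I*sqrt(5))**2 (L = (-3 + (-3 + sqrt(-3 - 2)))**2 = (-3 + (-3 + sqrt(-5)))**2 = (-3 + (-3 + I*sqrt(5)))**2 = (-6 + I*sqrt(5))**2 ≈ 31.0 - 26.833*I)
L*m = (6 - I*sqrt(5))**2*81 = 81*(6 - I*sqrt(5))**2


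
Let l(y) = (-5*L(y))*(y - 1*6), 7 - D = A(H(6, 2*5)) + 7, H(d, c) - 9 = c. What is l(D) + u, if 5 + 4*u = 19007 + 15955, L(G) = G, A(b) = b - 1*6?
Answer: 30017/4 ≈ 7504.3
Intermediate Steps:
H(d, c) = 9 + c
A(b) = -6 + b (A(b) = b - 6 = -6 + b)
D = -13 (D = 7 - ((-6 + (9 + 2*5)) + 7) = 7 - ((-6 + (9 + 10)) + 7) = 7 - ((-6 + 19) + 7) = 7 - (13 + 7) = 7 - 1*20 = 7 - 20 = -13)
l(y) = -5*y*(-6 + y) (l(y) = (-5*y)*(y - 1*6) = (-5*y)*(y - 6) = (-5*y)*(-6 + y) = -5*y*(-6 + y))
u = 34957/4 (u = -5/4 + (19007 + 15955)/4 = -5/4 + (¼)*34962 = -5/4 + 17481/2 = 34957/4 ≈ 8739.3)
l(D) + u = 5*(-13)*(6 - 1*(-13)) + 34957/4 = 5*(-13)*(6 + 13) + 34957/4 = 5*(-13)*19 + 34957/4 = -1235 + 34957/4 = 30017/4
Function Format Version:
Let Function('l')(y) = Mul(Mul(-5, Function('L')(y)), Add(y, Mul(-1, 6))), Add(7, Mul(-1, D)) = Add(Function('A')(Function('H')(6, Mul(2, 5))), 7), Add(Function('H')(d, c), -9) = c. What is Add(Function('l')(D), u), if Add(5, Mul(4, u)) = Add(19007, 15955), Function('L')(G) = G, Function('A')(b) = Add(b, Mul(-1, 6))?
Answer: Rational(30017, 4) ≈ 7504.3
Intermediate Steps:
Function('H')(d, c) = Add(9, c)
Function('A')(b) = Add(-6, b) (Function('A')(b) = Add(b, -6) = Add(-6, b))
D = -13 (D = Add(7, Mul(-1, Add(Add(-6, Add(9, Mul(2, 5))), 7))) = Add(7, Mul(-1, Add(Add(-6, Add(9, 10)), 7))) = Add(7, Mul(-1, Add(Add(-6, 19), 7))) = Add(7, Mul(-1, Add(13, 7))) = Add(7, Mul(-1, 20)) = Add(7, -20) = -13)
Function('l')(y) = Mul(-5, y, Add(-6, y)) (Function('l')(y) = Mul(Mul(-5, y), Add(y, Mul(-1, 6))) = Mul(Mul(-5, y), Add(y, -6)) = Mul(Mul(-5, y), Add(-6, y)) = Mul(-5, y, Add(-6, y)))
u = Rational(34957, 4) (u = Add(Rational(-5, 4), Mul(Rational(1, 4), Add(19007, 15955))) = Add(Rational(-5, 4), Mul(Rational(1, 4), 34962)) = Add(Rational(-5, 4), Rational(17481, 2)) = Rational(34957, 4) ≈ 8739.3)
Add(Function('l')(D), u) = Add(Mul(5, -13, Add(6, Mul(-1, -13))), Rational(34957, 4)) = Add(Mul(5, -13, Add(6, 13)), Rational(34957, 4)) = Add(Mul(5, -13, 19), Rational(34957, 4)) = Add(-1235, Rational(34957, 4)) = Rational(30017, 4)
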